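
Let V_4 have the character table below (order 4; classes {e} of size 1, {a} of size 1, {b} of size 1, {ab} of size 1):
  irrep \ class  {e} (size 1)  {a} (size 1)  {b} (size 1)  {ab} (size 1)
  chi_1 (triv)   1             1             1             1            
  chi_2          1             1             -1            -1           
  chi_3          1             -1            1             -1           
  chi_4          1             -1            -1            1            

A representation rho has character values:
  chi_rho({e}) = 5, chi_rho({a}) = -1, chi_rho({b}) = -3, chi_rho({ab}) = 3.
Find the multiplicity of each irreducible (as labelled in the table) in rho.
Multiplicities: chi_1: 1, chi_2: 1, chi_3: 0, chi_4: 3.

Proof sketch: Use <chi_rho, chi> = (1/|G|) sum_C |C| * chi_rho(C) * conj(chi(C)) with |G| = 4 for each irreducible chi in the table:
  <chi_rho, chi_1> = (1/4)[1*(5)*conj(1) + 1*(-1)*conj(1) + 1*(-3)*conj(1) + 1*(3)*conj(1)]
      = (1/4)[(5) + (-1) + (-3) + (3)] = 4/4 = 1
  <chi_rho, chi_2> = (1/4)[1*(5)*conj(1) + 1*(-1)*conj(1) + 1*(-3)*conj(-1) + 1*(3)*conj(-1)]
      = (1/4)[(5) + (-1) + (3) + (-3)] = 4/4 = 1
  <chi_rho, chi_3> = (1/4)[1*(5)*conj(1) + 1*(-1)*conj(-1) + 1*(-3)*conj(1) + 1*(3)*conj(-1)]
      = (1/4)[(5) + (1) + (-3) + (-3)] = 0/4 = 0
  <chi_rho, chi_4> = (1/4)[1*(5)*conj(1) + 1*(-1)*conj(-1) + 1*(-3)*conj(-1) + 1*(3)*conj(1)]
      = (1/4)[(5) + (1) + (3) + (3)] = 12/4 = 3
Dimension check: dim(rho) = sum (mult * dim) = 1*1 + 1*1 + 0*1 + 3*1 = 5 = chi_rho(e) = 5.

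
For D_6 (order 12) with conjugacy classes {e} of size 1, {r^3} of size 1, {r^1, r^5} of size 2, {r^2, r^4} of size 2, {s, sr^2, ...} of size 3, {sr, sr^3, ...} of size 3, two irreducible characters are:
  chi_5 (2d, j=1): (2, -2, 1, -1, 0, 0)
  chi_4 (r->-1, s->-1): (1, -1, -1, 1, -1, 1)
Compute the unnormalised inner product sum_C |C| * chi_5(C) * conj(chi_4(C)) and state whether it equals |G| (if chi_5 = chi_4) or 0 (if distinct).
Sum = 0; so <chi_5, chi_4> = 0 (distinct irreducibles are orthogonal).

Working: Compute term by term over conjugacy classes (|C| * chi_5(C) * conj(chi_4(C))):
  1*(2)*conj(1) + 1*(-2)*conj(-1) + 2*(1)*conj(-1) + 2*(-1)*conj(1) + 3*(0)*conj(-1) + 3*(0)*conj(1)
  = (2) + (2) + (-2) + (-2) + (0) + (0)
  = 0.
Dividing by |G| = 12 gives 0/12 = 0, matching the row-orthogonality relation <chi_5, chi_4> = [chi_5 = chi_4].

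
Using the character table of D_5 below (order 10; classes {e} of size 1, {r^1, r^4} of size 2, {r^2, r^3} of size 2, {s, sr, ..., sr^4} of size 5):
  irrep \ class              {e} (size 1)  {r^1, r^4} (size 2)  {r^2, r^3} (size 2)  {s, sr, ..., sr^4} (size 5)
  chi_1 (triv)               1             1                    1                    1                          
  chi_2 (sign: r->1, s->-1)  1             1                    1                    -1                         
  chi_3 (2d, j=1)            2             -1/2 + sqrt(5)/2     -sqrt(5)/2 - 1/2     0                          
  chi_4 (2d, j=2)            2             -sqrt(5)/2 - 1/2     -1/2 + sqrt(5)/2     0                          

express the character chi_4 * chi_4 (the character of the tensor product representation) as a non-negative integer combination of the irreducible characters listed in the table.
chi_4 tensor chi_4 = chi_1 + chi_2 + chi_3 (all other irreducibles have multiplicity 0).

Why: The character of a tensor product is the pointwise product (chi_4 * chi_4)(C) = chi_4(C) * chi_4(C):
  {e}: (2)*(2), {r^1, r^4}: (-sqrt(5)/2 - 1/2)*(-sqrt(5)/2 - 1/2), {r^2, r^3}: (-1/2 + sqrt(5)/2)*(-1/2 + sqrt(5)/2), {s, sr, ..., sr^4}: (0)*(0)
so (chi_4 * chi_4) takes values
  {e} -> 4, {r^1, r^4} -> sqrt(5)/2 + 3/2, {r^2, r^3} -> 3/2 - sqrt(5)/2, {s, sr, ..., sr^4} -> 0.
Now take the inner product of this character with each irreducible chi from the table, <chi_4*chi_4, chi> = (1/10) sum_C |C| (chi_4*chi_4)(C) conj(chi(C)):
  <chi_4*chi_4, chi_1> = (1/10)[1*(4)*conj(1) + 2*(sqrt(5)/2 + 3/2)*conj(1) + 2*(3/2 - sqrt(5)/2)*conj(1) + 5*(0)*conj(1)]
      = (1/10)[(4) + (sqrt(5) + 3) + (3 - sqrt(5)) + (0)] = 10/10 = 1
  <chi_4*chi_4, chi_2> = (1/10)[1*(4)*conj(1) + 2*(sqrt(5)/2 + 3/2)*conj(1) + 2*(3/2 - sqrt(5)/2)*conj(1) + 5*(0)*conj(-1)]
      = (1/10)[(4) + (sqrt(5) + 3) + (3 - sqrt(5)) + (0)] = 10/10 = 1
  <chi_4*chi_4, chi_3> = (1/10)[1*(4)*conj(2) + 2*(sqrt(5)/2 + 3/2)*conj(-1/2 + sqrt(5)/2) + 2*(3/2 - sqrt(5)/2)*conj(-sqrt(5)/2 - 1/2) + 5*(0)*conj(0)]
      = (1/10)[(8) + (1 + sqrt(5)) + (1 - sqrt(5)) + (0)] = 10/10 = 1
  <chi_4*chi_4, chi_4> = (1/10)[1*(4)*conj(2) + 2*(sqrt(5)/2 + 3/2)*conj(-sqrt(5)/2 - 1/2) + 2*(3/2 - sqrt(5)/2)*conj(-1/2 + sqrt(5)/2) + 5*(0)*conj(0)]
      = (1/10)[(8) + (-2*sqrt(5) - 4) + (-4 + 2*sqrt(5)) + (0)] = 0/10 = 0
Hence the multiplicities are chi_1: 1, chi_2: 1, chi_3: 1. Dimension check: dim(chi_4)*dim(chi_4) = 2*2 = 4 and sum (mult * dim) = 1*1 + 1*1 + 1*2 = 4.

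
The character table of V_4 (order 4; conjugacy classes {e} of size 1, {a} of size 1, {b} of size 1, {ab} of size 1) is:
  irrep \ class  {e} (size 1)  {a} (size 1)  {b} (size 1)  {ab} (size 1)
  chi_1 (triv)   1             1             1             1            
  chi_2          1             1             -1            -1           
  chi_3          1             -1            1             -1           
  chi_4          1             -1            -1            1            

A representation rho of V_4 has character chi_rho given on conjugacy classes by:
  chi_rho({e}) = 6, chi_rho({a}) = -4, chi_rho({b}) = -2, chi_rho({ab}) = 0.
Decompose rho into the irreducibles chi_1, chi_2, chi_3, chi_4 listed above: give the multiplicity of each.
Multiplicities: chi_1: 0, chi_2: 1, chi_3: 2, chi_4: 3.

Argument: Use <chi_rho, chi> = (1/|G|) sum_C |C| * chi_rho(C) * conj(chi(C)) with |G| = 4 for each irreducible chi in the table:
  <chi_rho, chi_1> = (1/4)[1*(6)*conj(1) + 1*(-4)*conj(1) + 1*(-2)*conj(1) + 1*(0)*conj(1)]
      = (1/4)[(6) + (-4) + (-2) + (0)] = 0/4 = 0
  <chi_rho, chi_2> = (1/4)[1*(6)*conj(1) + 1*(-4)*conj(1) + 1*(-2)*conj(-1) + 1*(0)*conj(-1)]
      = (1/4)[(6) + (-4) + (2) + (0)] = 4/4 = 1
  <chi_rho, chi_3> = (1/4)[1*(6)*conj(1) + 1*(-4)*conj(-1) + 1*(-2)*conj(1) + 1*(0)*conj(-1)]
      = (1/4)[(6) + (4) + (-2) + (0)] = 8/4 = 2
  <chi_rho, chi_4> = (1/4)[1*(6)*conj(1) + 1*(-4)*conj(-1) + 1*(-2)*conj(-1) + 1*(0)*conj(1)]
      = (1/4)[(6) + (4) + (2) + (0)] = 12/4 = 3
Dimension check: dim(rho) = sum (mult * dim) = 0*1 + 1*1 + 2*1 + 3*1 = 6 = chi_rho(e) = 6.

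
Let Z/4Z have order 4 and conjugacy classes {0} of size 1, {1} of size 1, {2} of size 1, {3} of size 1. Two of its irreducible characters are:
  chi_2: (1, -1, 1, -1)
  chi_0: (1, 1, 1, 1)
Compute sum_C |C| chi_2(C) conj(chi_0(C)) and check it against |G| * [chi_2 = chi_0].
Sum = 0; so <chi_2, chi_0> = 0 (distinct irreducibles are orthogonal).

Details: Compute term by term over conjugacy classes (|C| * chi_2(C) * conj(chi_0(C))):
  1*(1)*conj(1) + 1*(-1)*conj(1) + 1*(1)*conj(1) + 1*(-1)*conj(1)
  = (1) + (-1) + (1) + (-1)
  = 0.
(Exp terms are combined using exp(i*s)*conj(exp(i*t)) = exp(i*(s-t)), and sums of them are collapsed using the identity that for every m > 1 the m distinct m-th roots of unity sum to 0, e.g. 1 + exp(2*I*pi/3) + exp(-2*I*pi/3) = 0.)
Dividing by |G| = 4 gives 0/4 = 0, matching the row-orthogonality relation <chi_2, chi_0> = [chi_2 = chi_0].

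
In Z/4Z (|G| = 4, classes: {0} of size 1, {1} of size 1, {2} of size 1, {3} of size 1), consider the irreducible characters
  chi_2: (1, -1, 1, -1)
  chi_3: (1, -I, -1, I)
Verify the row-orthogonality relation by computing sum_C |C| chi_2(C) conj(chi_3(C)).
Sum = 0; so <chi_2, chi_3> = 0 (distinct irreducibles are orthogonal).

Working: Compute term by term over conjugacy classes (|C| * chi_2(C) * conj(chi_3(C))):
  1*(1)*conj(1) + 1*(-1)*conj(-I) + 1*(1)*conj(-1) + 1*(-1)*conj(I)
  = (1) + (-I) + (-1) + (I)
  = 0.
(Exp terms are combined using exp(i*s)*conj(exp(i*t)) = exp(i*(s-t)), and sums of them are collapsed using the identity that for every m > 1 the m distinct m-th roots of unity sum to 0, e.g. 1 + exp(2*I*pi/3) + exp(-2*I*pi/3) = 0.)
Dividing by |G| = 4 gives 0/4 = 0, matching the row-orthogonality relation <chi_2, chi_3> = [chi_2 = chi_3].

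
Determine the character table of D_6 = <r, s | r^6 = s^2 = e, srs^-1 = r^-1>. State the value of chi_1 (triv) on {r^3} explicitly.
Conjugacy classes: {e} of size 1, {r^3} of size 1, {r^1, r^5} of size 2, {r^2, r^4} of size 2, {s, sr^2, ...} of size 3, {sr, sr^3, ...} of size 3.
Character table:
  irrep \ class              {e} (size 1)  {r^3} (size 1)  {r^1, r^5} (size 2)  {r^2, r^4} (size 2)  {s, sr^2, ...} (size 3)  {sr, sr^3, ...} (size 3)
  chi_1 (triv)               1             1               1                    1                    1                        1                       
  chi_2 (sign: r->1, s->-1)  1             1               1                    1                    -1                       -1                      
  chi_3 (r->-1, s->1)        1             -1              -1                   1                    1                        -1                      
  chi_4 (r->-1, s->-1)       1             -1              -1                   1                    -1                       1                       
  chi_5 (2d, j=1)            2             -2              1                    -1                   0                        0                       
  chi_6 (2d, j=2)            2             2               -1                   -1                   0                        0                       

Spot check: chi_1 (triv) on {r^3} = 1.

Justification: D_6 has order 2*6 = 12 with 6 conjugacy classes, hence 6 irreducibles. Sum of squared dims 1 + 1 + 1 + 1 + 4 + 4 = 12 = |G|. Linear characters come from the abelianisation; the 2-dimensional irreps have character r^k -> 2*cos(2*pi*j*k/6), reflections -> 0.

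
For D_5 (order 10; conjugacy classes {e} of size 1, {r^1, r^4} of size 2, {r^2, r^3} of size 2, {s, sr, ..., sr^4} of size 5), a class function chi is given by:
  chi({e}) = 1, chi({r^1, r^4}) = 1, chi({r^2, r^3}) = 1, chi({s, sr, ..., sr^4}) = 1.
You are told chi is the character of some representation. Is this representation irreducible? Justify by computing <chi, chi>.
Irreducible: <chi, chi> = 1.

Explanation: <chi, chi> = (1/|G|) sum_C |C| * |chi(C)|^2 = (1/10)[1*|1|^2 + 2*|1|^2 + 2*|1|^2 + 5*|1|^2]
  = (1/10)[(1) + (2) + (2) + (5)] = 10/10 = 1.
A character is irreducible iff <chi, chi> = 1, so this representation is irreducible.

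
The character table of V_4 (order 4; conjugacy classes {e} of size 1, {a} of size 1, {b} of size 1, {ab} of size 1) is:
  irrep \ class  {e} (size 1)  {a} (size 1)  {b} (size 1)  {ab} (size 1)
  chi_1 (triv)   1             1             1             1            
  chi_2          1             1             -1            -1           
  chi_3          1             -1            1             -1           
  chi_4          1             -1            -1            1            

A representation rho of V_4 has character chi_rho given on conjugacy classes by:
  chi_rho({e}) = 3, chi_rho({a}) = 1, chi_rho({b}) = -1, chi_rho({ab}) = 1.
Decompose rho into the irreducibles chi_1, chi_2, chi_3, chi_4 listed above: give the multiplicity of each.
Multiplicities: chi_1: 1, chi_2: 1, chi_3: 0, chi_4: 1.

Working: Use <chi_rho, chi> = (1/|G|) sum_C |C| * chi_rho(C) * conj(chi(C)) with |G| = 4 for each irreducible chi in the table:
  <chi_rho, chi_1> = (1/4)[1*(3)*conj(1) + 1*(1)*conj(1) + 1*(-1)*conj(1) + 1*(1)*conj(1)]
      = (1/4)[(3) + (1) + (-1) + (1)] = 4/4 = 1
  <chi_rho, chi_2> = (1/4)[1*(3)*conj(1) + 1*(1)*conj(1) + 1*(-1)*conj(-1) + 1*(1)*conj(-1)]
      = (1/4)[(3) + (1) + (1) + (-1)] = 4/4 = 1
  <chi_rho, chi_3> = (1/4)[1*(3)*conj(1) + 1*(1)*conj(-1) + 1*(-1)*conj(1) + 1*(1)*conj(-1)]
      = (1/4)[(3) + (-1) + (-1) + (-1)] = 0/4 = 0
  <chi_rho, chi_4> = (1/4)[1*(3)*conj(1) + 1*(1)*conj(-1) + 1*(-1)*conj(-1) + 1*(1)*conj(1)]
      = (1/4)[(3) + (-1) + (1) + (1)] = 4/4 = 1
Dimension check: dim(rho) = sum (mult * dim) = 1*1 + 1*1 + 0*1 + 1*1 = 3 = chi_rho(e) = 3.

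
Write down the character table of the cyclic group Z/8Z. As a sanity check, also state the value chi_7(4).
Character table of Z/8Z (irreps indexed chi_0,...,chi_7 with chi_k(m) = zeta_8^(k*m), zeta_8 = exp(2*pi*i/8)):
  irrep \ class  {0} (size 1)  {1} (size 1)    {2} (size 1)  {3} (size 1)    {4} (size 1)  {5} (size 1)    {6} (size 1)  {7} (size 1)  
  chi_0          1             1               1             1               1             1               1             1             
  chi_1          1             exp(I*pi/4)     I             exp(3*I*pi/4)   -1            exp(-3*I*pi/4)  -I            exp(-I*pi/4)  
  chi_2          1             I               -1            -I              1             I               -1            -I            
  chi_3          1             exp(3*I*pi/4)   -I            exp(I*pi/4)     -1            exp(-I*pi/4)    I             exp(-3*I*pi/4)
  chi_4          1             -1              1             -1              1             -1              1             -1            
  chi_5          1             exp(-3*I*pi/4)  I             exp(-I*pi/4)    -1            exp(I*pi/4)     -I            exp(3*I*pi/4) 
  chi_6          1             -I              -1            I               1             -I              -1            I             
  chi_7          1             exp(-I*pi/4)    -I            exp(-3*I*pi/4)  -1            exp(3*I*pi/4)   I             exp(I*pi/4)   

Spot check: chi_7(4) = zeta_8^(7*4) = zeta_8^28 = -1.

Working: Z/8Z is abelian, so all 8 irreducible complex representations are 1-dimensional. They are given by chi_k(m) = zeta_8^(k*m) for k = 0,...,7. Row orthogonality: sum_m chi_k(m) conj(chi_l(m)) = 8 * [k = l].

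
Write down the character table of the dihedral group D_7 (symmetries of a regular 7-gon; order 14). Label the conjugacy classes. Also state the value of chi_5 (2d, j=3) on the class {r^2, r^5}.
Conjugacy classes: {e} of size 1, {r^1, r^6} of size 2, {r^2, r^5} of size 2, {r^3, r^4} of size 2, {s, sr, ..., sr^6} of size 7.
Character table:
  irrep \ class              {e} (size 1)  {r^1, r^6} (size 2)  {r^2, r^5} (size 2)  {r^3, r^4} (size 2)  {s, sr, ..., sr^6} (size 7)
  chi_1 (triv)               1             1                    1                    1                    1                          
  chi_2 (sign: r->1, s->-1)  1             1                    1                    1                    -1                         
  chi_3 (2d, j=1)            2             2*cos(2*pi/7)        -2*cos(3*pi/7)       -2*cos(pi/7)         0                          
  chi_4 (2d, j=2)            2             -2*cos(3*pi/7)       -2*cos(pi/7)         2*cos(2*pi/7)        0                          
  chi_5 (2d, j=3)            2             -2*cos(pi/7)         2*cos(2*pi/7)        -2*cos(3*pi/7)       0                          

Spot check: chi_5 (2d, j=3) on {r^2, r^5} = 2*cos(2*pi/7).

Working: D_7 has order 2*7 = 14 with 5 conjugacy classes, hence 5 irreducibles. Sum of squared dims 1 + 1 + 4 + 4 + 4 = 14 = |G|. Linear characters come from the abelianisation; the 2-dimensional irreps have character r^k -> 2*cos(2*pi*j*k/7), reflections -> 0.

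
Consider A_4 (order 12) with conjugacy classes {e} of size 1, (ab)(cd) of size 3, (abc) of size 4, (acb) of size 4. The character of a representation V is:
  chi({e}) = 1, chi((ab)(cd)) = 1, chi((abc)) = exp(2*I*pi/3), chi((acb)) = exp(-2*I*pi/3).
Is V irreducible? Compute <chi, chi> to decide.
Irreducible: <chi, chi> = 1.

Derivation: <chi, chi> = (1/|G|) sum_C |C| * |chi(C)|^2 = (1/12)[1*|1|^2 + 3*|1|^2 + 4*|exp(2*I*pi/3)|^2 + 4*|exp(-2*I*pi/3)|^2]
  = (1/12)[(1) + (3) + (4) + (4)] = 12/12 = 1.
(Exp terms are combined using exp(i*s)*conj(exp(i*t)) = exp(i*(s-t)), and sums of them are collapsed using the identity that for every m > 1 the m distinct m-th roots of unity sum to 0, e.g. 1 + exp(2*I*pi/3) + exp(-2*I*pi/3) = 0.)
A character is irreducible iff <chi, chi> = 1, so this representation is irreducible.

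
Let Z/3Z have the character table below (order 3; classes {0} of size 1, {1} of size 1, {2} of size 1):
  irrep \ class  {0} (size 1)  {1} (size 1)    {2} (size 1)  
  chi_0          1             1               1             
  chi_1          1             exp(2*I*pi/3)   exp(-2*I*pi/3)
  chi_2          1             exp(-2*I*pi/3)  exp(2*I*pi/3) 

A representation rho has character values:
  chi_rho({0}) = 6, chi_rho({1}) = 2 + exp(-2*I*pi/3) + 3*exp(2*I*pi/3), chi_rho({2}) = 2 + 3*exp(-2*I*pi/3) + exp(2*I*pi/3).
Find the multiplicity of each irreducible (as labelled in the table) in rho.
Multiplicities: chi_0: 2, chi_1: 3, chi_2: 1.

Proof sketch: Use <chi_rho, chi> = (1/|G|) sum_C |C| * chi_rho(C) * conj(chi(C)) with |G| = 3 for each irreducible chi in the table:
  <chi_rho, chi_0> = (1/3)[1*(6)*conj(1) + 1*(2 + exp(-2*I*pi/3) + 3*exp(2*I*pi/3))*conj(1) + 1*(2 + 3*exp(-2*I*pi/3) + exp(2*I*pi/3))*conj(1)]
      = (1/3)[(6) + (2 + exp(-2*I*pi/3) + 3*exp(2*I*pi/3)) + (2 + 3*exp(-2*I*pi/3) + exp(2*I*pi/3))] = 6/3 = 2
  <chi_rho, chi_1> = (1/3)[1*(6)*conj(1) + 1*(2 + exp(-2*I*pi/3) + 3*exp(2*I*pi/3))*conj(exp(2*I*pi/3)) + 1*(2 + 3*exp(-2*I*pi/3) + exp(2*I*pi/3))*conj(exp(-2*I*pi/3))]
      = (1/3)[(6) + (3 + 2*exp(-2*I*pi/3) + exp(2*I*pi/3)) + (3 + exp(-2*I*pi/3) + 2*exp(2*I*pi/3))] = 9/3 = 3
  <chi_rho, chi_2> = (1/3)[1*(6)*conj(1) + 1*(2 + exp(-2*I*pi/3) + 3*exp(2*I*pi/3))*conj(exp(-2*I*pi/3)) + 1*(2 + 3*exp(-2*I*pi/3) + exp(2*I*pi/3))*conj(exp(2*I*pi/3))]
      = (1/3)[(6) + (1 + 3*exp(-2*I*pi/3) + 2*exp(2*I*pi/3)) + (1 + 2*exp(-2*I*pi/3) + 3*exp(2*I*pi/3))] = 3/3 = 1
(Exp terms are combined using exp(i*s)*conj(exp(i*t)) = exp(i*(s-t)), and sums of them are collapsed using the identity that for every m > 1 the m distinct m-th roots of unity sum to 0, e.g. 1 + exp(2*I*pi/3) + exp(-2*I*pi/3) = 0.)
Dimension check: dim(rho) = sum (mult * dim) = 2*1 + 3*1 + 1*1 = 6 = chi_rho(e) = 6.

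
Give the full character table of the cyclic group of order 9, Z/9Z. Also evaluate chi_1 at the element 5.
Character table of Z/9Z (irreps indexed chi_0,...,chi_8 with chi_k(m) = zeta_9^(k*m), zeta_9 = exp(2*pi*i/9)):
  irrep \ class  {0} (size 1)  {1} (size 1)    {2} (size 1)    {3} (size 1)    {4} (size 1)    {5} (size 1)    {6} (size 1)    {7} (size 1)    {8} (size 1)  
  chi_0          1             1               1               1               1               1               1               1               1             
  chi_1          1             exp(2*I*pi/9)   exp(4*I*pi/9)   exp(2*I*pi/3)   exp(8*I*pi/9)   exp(-8*I*pi/9)  exp(-2*I*pi/3)  exp(-4*I*pi/9)  exp(-2*I*pi/9)
  chi_2          1             exp(4*I*pi/9)   exp(8*I*pi/9)   exp(-2*I*pi/3)  exp(-2*I*pi/9)  exp(2*I*pi/9)   exp(2*I*pi/3)   exp(-8*I*pi/9)  exp(-4*I*pi/9)
  chi_3          1             exp(2*I*pi/3)   exp(-2*I*pi/3)  1               exp(2*I*pi/3)   exp(-2*I*pi/3)  1               exp(2*I*pi/3)   exp(-2*I*pi/3)
  chi_4          1             exp(8*I*pi/9)   exp(-2*I*pi/9)  exp(2*I*pi/3)   exp(-4*I*pi/9)  exp(4*I*pi/9)   exp(-2*I*pi/3)  exp(2*I*pi/9)   exp(-8*I*pi/9)
  chi_5          1             exp(-8*I*pi/9)  exp(2*I*pi/9)   exp(-2*I*pi/3)  exp(4*I*pi/9)   exp(-4*I*pi/9)  exp(2*I*pi/3)   exp(-2*I*pi/9)  exp(8*I*pi/9) 
  chi_6          1             exp(-2*I*pi/3)  exp(2*I*pi/3)   1               exp(-2*I*pi/3)  exp(2*I*pi/3)   1               exp(-2*I*pi/3)  exp(2*I*pi/3) 
  chi_7          1             exp(-4*I*pi/9)  exp(-8*I*pi/9)  exp(2*I*pi/3)   exp(2*I*pi/9)   exp(-2*I*pi/9)  exp(-2*I*pi/3)  exp(8*I*pi/9)   exp(4*I*pi/9) 
  chi_8          1             exp(-2*I*pi/9)  exp(-4*I*pi/9)  exp(-2*I*pi/3)  exp(-8*I*pi/9)  exp(8*I*pi/9)   exp(2*I*pi/3)   exp(4*I*pi/9)   exp(2*I*pi/9) 

Spot check: chi_1(5) = zeta_9^(1*5) = zeta_9^5 = exp(-8*I*pi/9).

Z/9Z is abelian, so all 9 irreducible complex representations are 1-dimensional. They are given by chi_k(m) = zeta_9^(k*m) for k = 0,...,8. Row orthogonality: sum_m chi_k(m) conj(chi_l(m)) = 9 * [k = l].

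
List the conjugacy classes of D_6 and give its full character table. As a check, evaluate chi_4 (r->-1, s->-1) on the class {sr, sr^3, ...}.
Conjugacy classes: {e} of size 1, {r^3} of size 1, {r^1, r^5} of size 2, {r^2, r^4} of size 2, {s, sr^2, ...} of size 3, {sr, sr^3, ...} of size 3.
Character table:
  irrep \ class              {e} (size 1)  {r^3} (size 1)  {r^1, r^5} (size 2)  {r^2, r^4} (size 2)  {s, sr^2, ...} (size 3)  {sr, sr^3, ...} (size 3)
  chi_1 (triv)               1             1               1                    1                    1                        1                       
  chi_2 (sign: r->1, s->-1)  1             1               1                    1                    -1                       -1                      
  chi_3 (r->-1, s->1)        1             -1              -1                   1                    1                        -1                      
  chi_4 (r->-1, s->-1)       1             -1              -1                   1                    -1                       1                       
  chi_5 (2d, j=1)            2             -2              1                    -1                   0                        0                       
  chi_6 (2d, j=2)            2             2               -1                   -1                   0                        0                       

Spot check: chi_4 (r->-1, s->-1) on {sr, sr^3, ...} = 1.

Solution. D_6 has order 2*6 = 12 with 6 conjugacy classes, hence 6 irreducibles. Sum of squared dims 1 + 1 + 1 + 1 + 4 + 4 = 12 = |G|. Linear characters come from the abelianisation; the 2-dimensional irreps have character r^k -> 2*cos(2*pi*j*k/6), reflections -> 0.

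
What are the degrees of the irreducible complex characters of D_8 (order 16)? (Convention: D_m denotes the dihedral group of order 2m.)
Dimensions: 1, 1, 1, 1, 2, 2, 2

Solution. There are 7 irreducibles (= number of conjugacy classes). Their dimensions d_i satisfy sum d_i^2 = |G| = 16: 1 + 1 + 1 + 1 + 4 + 4 + 4 = 16.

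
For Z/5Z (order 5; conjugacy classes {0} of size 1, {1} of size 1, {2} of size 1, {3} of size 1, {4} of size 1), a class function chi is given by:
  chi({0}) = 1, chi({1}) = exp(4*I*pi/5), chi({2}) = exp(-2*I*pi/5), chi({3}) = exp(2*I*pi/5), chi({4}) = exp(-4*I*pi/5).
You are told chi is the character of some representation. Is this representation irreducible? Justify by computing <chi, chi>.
Irreducible: <chi, chi> = 1.

Explanation: <chi, chi> = (1/|G|) sum_C |C| * |chi(C)|^2 = (1/5)[1*|1|^2 + 1*|exp(4*I*pi/5)|^2 + 1*|exp(-2*I*pi/5)|^2 + 1*|exp(2*I*pi/5)|^2 + 1*|exp(-4*I*pi/5)|^2]
  = (1/5)[(1) + (1) + (1) + (1) + (1)] = 5/5 = 1.
(Exp terms are combined using exp(i*s)*conj(exp(i*t)) = exp(i*(s-t)), and sums of them are collapsed using the identity that for every m > 1 the m distinct m-th roots of unity sum to 0, e.g. 1 + exp(2*I*pi/3) + exp(-2*I*pi/3) = 0.)
A character is irreducible iff <chi, chi> = 1, so this representation is irreducible.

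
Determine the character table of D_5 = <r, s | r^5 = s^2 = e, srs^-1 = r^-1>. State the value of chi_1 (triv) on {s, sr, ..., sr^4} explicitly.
Conjugacy classes: {e} of size 1, {r^1, r^4} of size 2, {r^2, r^3} of size 2, {s, sr, ..., sr^4} of size 5.
Character table:
  irrep \ class              {e} (size 1)  {r^1, r^4} (size 2)  {r^2, r^3} (size 2)  {s, sr, ..., sr^4} (size 5)
  chi_1 (triv)               1             1                    1                    1                          
  chi_2 (sign: r->1, s->-1)  1             1                    1                    -1                         
  chi_3 (2d, j=1)            2             -1/2 + sqrt(5)/2     -sqrt(5)/2 - 1/2     0                          
  chi_4 (2d, j=2)            2             -sqrt(5)/2 - 1/2     -1/2 + sqrt(5)/2     0                          

Spot check: chi_1 (triv) on {s, sr, ..., sr^4} = 1.

D_5 has order 2*5 = 10 with 4 conjugacy classes, hence 4 irreducibles. Sum of squared dims 1 + 1 + 4 + 4 = 10 = |G|. Linear characters come from the abelianisation; the 2-dimensional irreps have character r^k -> 2*cos(2*pi*j*k/5), reflections -> 0.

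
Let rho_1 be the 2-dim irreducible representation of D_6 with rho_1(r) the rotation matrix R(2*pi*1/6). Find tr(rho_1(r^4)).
chi_{rho_1}(r^4) = 2*cos(2*pi*1*4/6) = -1

Explanation: rho_1(r^4) is rotation by angle 2*pi*1*4/6, whose trace is 2*cos(2*pi*1*4/6) = -1.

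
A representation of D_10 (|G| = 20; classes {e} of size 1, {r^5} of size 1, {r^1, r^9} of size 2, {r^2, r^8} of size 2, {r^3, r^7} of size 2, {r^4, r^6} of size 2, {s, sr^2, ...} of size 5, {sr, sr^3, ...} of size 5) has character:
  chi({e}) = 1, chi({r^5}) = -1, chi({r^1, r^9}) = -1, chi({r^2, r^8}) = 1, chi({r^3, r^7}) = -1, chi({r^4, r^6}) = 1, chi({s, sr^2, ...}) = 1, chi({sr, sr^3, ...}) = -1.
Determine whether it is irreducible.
Irreducible: <chi, chi> = 1.

Justification: <chi, chi> = (1/|G|) sum_C |C| * |chi(C)|^2 = (1/20)[1*|1|^2 + 1*|-1|^2 + 2*|-1|^2 + 2*|1|^2 + 2*|-1|^2 + 2*|1|^2 + 5*|1|^2 + 5*|-1|^2]
  = (1/20)[(1) + (1) + (2) + (2) + (2) + (2) + (5) + (5)] = 20/20 = 1.
A character is irreducible iff <chi, chi> = 1, so this representation is irreducible.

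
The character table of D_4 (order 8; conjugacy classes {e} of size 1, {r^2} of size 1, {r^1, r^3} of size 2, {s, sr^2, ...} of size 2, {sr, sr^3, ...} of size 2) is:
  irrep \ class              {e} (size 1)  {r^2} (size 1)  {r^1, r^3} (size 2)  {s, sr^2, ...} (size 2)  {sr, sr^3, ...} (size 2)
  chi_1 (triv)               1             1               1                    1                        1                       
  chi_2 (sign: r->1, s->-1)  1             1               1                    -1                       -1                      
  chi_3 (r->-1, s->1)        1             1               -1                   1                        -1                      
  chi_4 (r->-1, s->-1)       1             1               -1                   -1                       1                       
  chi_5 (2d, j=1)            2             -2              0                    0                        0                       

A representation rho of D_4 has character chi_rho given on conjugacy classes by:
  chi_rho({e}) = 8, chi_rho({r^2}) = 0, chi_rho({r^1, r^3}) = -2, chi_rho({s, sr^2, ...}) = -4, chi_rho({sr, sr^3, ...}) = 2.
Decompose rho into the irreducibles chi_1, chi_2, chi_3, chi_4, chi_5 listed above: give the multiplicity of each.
Multiplicities: chi_1: 0, chi_2: 1, chi_3: 0, chi_4: 3, chi_5: 2.

Working: Use <chi_rho, chi> = (1/|G|) sum_C |C| * chi_rho(C) * conj(chi(C)) with |G| = 8 for each irreducible chi in the table:
  <chi_rho, chi_1> = (1/8)[1*(8)*conj(1) + 1*(0)*conj(1) + 2*(-2)*conj(1) + 2*(-4)*conj(1) + 2*(2)*conj(1)]
      = (1/8)[(8) + (0) + (-4) + (-8) + (4)] = 0/8 = 0
  <chi_rho, chi_2> = (1/8)[1*(8)*conj(1) + 1*(0)*conj(1) + 2*(-2)*conj(1) + 2*(-4)*conj(-1) + 2*(2)*conj(-1)]
      = (1/8)[(8) + (0) + (-4) + (8) + (-4)] = 8/8 = 1
  <chi_rho, chi_3> = (1/8)[1*(8)*conj(1) + 1*(0)*conj(1) + 2*(-2)*conj(-1) + 2*(-4)*conj(1) + 2*(2)*conj(-1)]
      = (1/8)[(8) + (0) + (4) + (-8) + (-4)] = 0/8 = 0
  <chi_rho, chi_4> = (1/8)[1*(8)*conj(1) + 1*(0)*conj(1) + 2*(-2)*conj(-1) + 2*(-4)*conj(-1) + 2*(2)*conj(1)]
      = (1/8)[(8) + (0) + (4) + (8) + (4)] = 24/8 = 3
  <chi_rho, chi_5> = (1/8)[1*(8)*conj(2) + 1*(0)*conj(-2) + 2*(-2)*conj(0) + 2*(-4)*conj(0) + 2*(2)*conj(0)]
      = (1/8)[(16) + (0) + (0) + (0) + (0)] = 16/8 = 2
Dimension check: dim(rho) = sum (mult * dim) = 0*1 + 1*1 + 0*1 + 3*1 + 2*2 = 8 = chi_rho(e) = 8.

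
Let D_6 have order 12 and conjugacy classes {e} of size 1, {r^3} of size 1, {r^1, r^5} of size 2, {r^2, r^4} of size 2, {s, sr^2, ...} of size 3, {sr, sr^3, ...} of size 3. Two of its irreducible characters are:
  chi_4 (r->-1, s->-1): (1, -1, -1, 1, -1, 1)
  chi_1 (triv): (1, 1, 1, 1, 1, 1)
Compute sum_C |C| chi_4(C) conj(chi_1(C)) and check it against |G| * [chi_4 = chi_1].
Sum = 0; so <chi_4, chi_1> = 0 (distinct irreducibles are orthogonal).

Justification: Compute term by term over conjugacy classes (|C| * chi_4(C) * conj(chi_1(C))):
  1*(1)*conj(1) + 1*(-1)*conj(1) + 2*(-1)*conj(1) + 2*(1)*conj(1) + 3*(-1)*conj(1) + 3*(1)*conj(1)
  = (1) + (-1) + (-2) + (2) + (-3) + (3)
  = 0.
Dividing by |G| = 12 gives 0/12 = 0, matching the row-orthogonality relation <chi_4, chi_1> = [chi_4 = chi_1].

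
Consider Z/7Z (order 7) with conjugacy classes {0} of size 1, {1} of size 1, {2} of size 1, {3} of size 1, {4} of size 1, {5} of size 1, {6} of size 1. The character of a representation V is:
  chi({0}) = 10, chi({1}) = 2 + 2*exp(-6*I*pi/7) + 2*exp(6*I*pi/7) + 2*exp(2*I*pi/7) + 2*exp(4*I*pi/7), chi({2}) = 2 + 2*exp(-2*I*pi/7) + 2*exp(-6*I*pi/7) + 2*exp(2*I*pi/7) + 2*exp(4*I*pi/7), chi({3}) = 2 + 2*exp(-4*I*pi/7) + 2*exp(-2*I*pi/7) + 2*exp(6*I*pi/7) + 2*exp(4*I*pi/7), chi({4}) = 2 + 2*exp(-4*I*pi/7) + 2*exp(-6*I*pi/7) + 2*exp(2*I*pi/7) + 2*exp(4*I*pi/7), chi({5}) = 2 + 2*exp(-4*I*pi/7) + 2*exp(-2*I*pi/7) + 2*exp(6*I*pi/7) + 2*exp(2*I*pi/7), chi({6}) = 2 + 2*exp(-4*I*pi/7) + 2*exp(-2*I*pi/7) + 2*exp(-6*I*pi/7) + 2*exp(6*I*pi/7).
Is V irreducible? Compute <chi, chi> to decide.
Not irreducible (reducible): <chi, chi> = 20 > 1.

Explanation: <chi, chi> = (1/|G|) sum_C |C| * |chi(C)|^2 = (1/7)[1*|10|^2 + 1*|2 + 2*exp(-6*I*pi/7) + 2*exp(6*I*pi/7) + 2*exp(2*I*pi/7) + 2*exp(4*I*pi/7)|^2 + 1*|2 + 2*exp(-2*I*pi/7) + 2*exp(-6*I*pi/7) + 2*exp(2*I*pi/7) + 2*exp(4*I*pi/7)|^2 + 1*|2 + 2*exp(-4*I*pi/7) + 2*exp(-2*I*pi/7) + 2*exp(6*I*pi/7) + 2*exp(4*I*pi/7)|^2 + 1*|2 + 2*exp(-4*I*pi/7) + 2*exp(-6*I*pi/7) + 2*exp(2*I*pi/7) + 2*exp(4*I*pi/7)|^2 + 1*|2 + 2*exp(-4*I*pi/7) + 2*exp(-2*I*pi/7) + 2*exp(6*I*pi/7) + 2*exp(2*I*pi/7)|^2 + 1*|2 + 2*exp(-4*I*pi/7) + 2*exp(-2*I*pi/7) + 2*exp(-6*I*pi/7) + 2*exp(6*I*pi/7)|^2]
  = (1/7)[(100) + (20 + 16*exp(-2*I*pi/7) + 12*exp(-4*I*pi/7) + 12*exp(-6*I*pi/7) + 12*exp(6*I*pi/7) + 12*exp(4*I*pi/7) + 16*exp(2*I*pi/7)) + (20 + 16*exp(-4*I*pi/7) + 12*exp(-2*I*pi/7) + 12*exp(-6*I*pi/7) + 12*exp(6*I*pi/7) + 12*exp(2*I*pi/7) + 16*exp(4*I*pi/7)) + (20 + 12*exp(-4*I*pi/7) + 12*exp(-2*I*pi/7) + 16*exp(-6*I*pi/7) + 16*exp(6*I*pi/7) + 12*exp(2*I*pi/7) + 12*exp(4*I*pi/7)) + (20 + 12*exp(-4*I*pi/7) + 12*exp(-2*I*pi/7) + 16*exp(-6*I*pi/7) + 16*exp(6*I*pi/7) + 12*exp(2*I*pi/7) + 12*exp(4*I*pi/7)) + (20 + 16*exp(-4*I*pi/7) + 12*exp(-2*I*pi/7) + 12*exp(-6*I*pi/7) + 12*exp(6*I*pi/7) + 12*exp(2*I*pi/7) + 16*exp(4*I*pi/7)) + (20 + 16*exp(-2*I*pi/7) + 12*exp(-4*I*pi/7) + 12*exp(-6*I*pi/7) + 12*exp(6*I*pi/7) + 12*exp(4*I*pi/7) + 16*exp(2*I*pi/7))] = 140/7 = 20.
(Exp terms are combined using exp(i*s)*conj(exp(i*t)) = exp(i*(s-t)), and sums of them are collapsed using the identity that for every m > 1 the m distinct m-th roots of unity sum to 0, e.g. 1 + exp(2*I*pi/3) + exp(-2*I*pi/3) = 0.)
A character is irreducible iff <chi, chi> = 1, so this representation is reducible.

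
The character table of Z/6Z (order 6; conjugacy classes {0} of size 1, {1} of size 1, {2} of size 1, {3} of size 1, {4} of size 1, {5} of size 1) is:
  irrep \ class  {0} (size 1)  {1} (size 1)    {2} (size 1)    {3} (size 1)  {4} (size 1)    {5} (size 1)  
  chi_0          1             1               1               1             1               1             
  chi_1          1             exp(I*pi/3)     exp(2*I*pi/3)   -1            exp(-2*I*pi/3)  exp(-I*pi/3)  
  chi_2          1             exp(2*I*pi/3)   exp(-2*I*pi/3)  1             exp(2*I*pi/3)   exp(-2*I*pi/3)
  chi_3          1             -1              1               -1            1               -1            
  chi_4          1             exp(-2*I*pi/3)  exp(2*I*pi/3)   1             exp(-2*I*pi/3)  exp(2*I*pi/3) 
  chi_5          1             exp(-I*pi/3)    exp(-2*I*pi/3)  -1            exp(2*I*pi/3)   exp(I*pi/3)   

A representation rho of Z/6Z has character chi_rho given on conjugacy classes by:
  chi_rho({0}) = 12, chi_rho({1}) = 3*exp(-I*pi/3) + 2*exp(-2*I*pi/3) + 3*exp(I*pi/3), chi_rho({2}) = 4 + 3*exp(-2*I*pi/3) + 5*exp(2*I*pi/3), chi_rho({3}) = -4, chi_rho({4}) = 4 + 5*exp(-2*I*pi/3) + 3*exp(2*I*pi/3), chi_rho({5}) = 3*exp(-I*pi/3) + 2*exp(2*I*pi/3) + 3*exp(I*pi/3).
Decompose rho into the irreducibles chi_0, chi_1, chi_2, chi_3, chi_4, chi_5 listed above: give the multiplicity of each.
Multiplicities: chi_0: 2, chi_1: 3, chi_2: 0, chi_3: 2, chi_4: 2, chi_5: 3.

Explanation: Use <chi_rho, chi> = (1/|G|) sum_C |C| * chi_rho(C) * conj(chi(C)) with |G| = 6 for each irreducible chi in the table:
  <chi_rho, chi_0> = (1/6)[1*(12)*conj(1) + 1*(3*exp(-I*pi/3) + 2*exp(-2*I*pi/3) + 3*exp(I*pi/3))*conj(1) + 1*(4 + 3*exp(-2*I*pi/3) + 5*exp(2*I*pi/3))*conj(1) + 1*(-4)*conj(1) + 1*(4 + 5*exp(-2*I*pi/3) + 3*exp(2*I*pi/3))*conj(1) + 1*(3*exp(-I*pi/3) + 2*exp(2*I*pi/3) + 3*exp(I*pi/3))*conj(1)]
      = (1/6)[(12) + (3*exp(-I*pi/3) + 2*exp(-2*I*pi/3) + 3*exp(I*pi/3)) + (4 + 3*exp(-2*I*pi/3) + 5*exp(2*I*pi/3)) + (-4) + (4 + 5*exp(-2*I*pi/3) + 3*exp(2*I*pi/3)) + (3*exp(-I*pi/3) + 2*exp(2*I*pi/3) + 3*exp(I*pi/3))] = 12/6 = 2
  <chi_rho, chi_1> = (1/6)[1*(12)*conj(1) + 1*(3*exp(-I*pi/3) + 2*exp(-2*I*pi/3) + 3*exp(I*pi/3))*conj(exp(I*pi/3)) + 1*(4 + 3*exp(-2*I*pi/3) + 5*exp(2*I*pi/3))*conj(exp(2*I*pi/3)) + 1*(-4)*conj(-1) + 1*(4 + 5*exp(-2*I*pi/3) + 3*exp(2*I*pi/3))*conj(exp(-2*I*pi/3)) + 1*(3*exp(-I*pi/3) + 2*exp(2*I*pi/3) + 3*exp(I*pi/3))*conj(exp(-I*pi/3))]
      = (1/6)[(12) + (1 + 3*exp(-2*I*pi/3)) + (5 + 4*exp(-2*I*pi/3) + 3*exp(2*I*pi/3)) + (4) + (5 + 3*exp(-2*I*pi/3) + 4*exp(2*I*pi/3)) + (1 + 3*exp(2*I*pi/3))] = 18/6 = 3
  <chi_rho, chi_2> = (1/6)[1*(12)*conj(1) + 1*(3*exp(-I*pi/3) + 2*exp(-2*I*pi/3) + 3*exp(I*pi/3))*conj(exp(2*I*pi/3)) + 1*(4 + 3*exp(-2*I*pi/3) + 5*exp(2*I*pi/3))*conj(exp(-2*I*pi/3)) + 1*(-4)*conj(1) + 1*(4 + 5*exp(-2*I*pi/3) + 3*exp(2*I*pi/3))*conj(exp(2*I*pi/3)) + 1*(3*exp(-I*pi/3) + 2*exp(2*I*pi/3) + 3*exp(I*pi/3))*conj(exp(-2*I*pi/3))]
      = (1/6)[(12) + (-3 + 3*exp(-I*pi/3) + 2*exp(2*I*pi/3)) + (3 + 5*exp(-2*I*pi/3) + 4*exp(2*I*pi/3)) + (-4) + (3 + 4*exp(-2*I*pi/3) + 5*exp(2*I*pi/3)) + (-3 + 2*exp(-2*I*pi/3) + 3*exp(I*pi/3))] = 0/6 = 0
  <chi_rho, chi_3> = (1/6)[1*(12)*conj(1) + 1*(3*exp(-I*pi/3) + 2*exp(-2*I*pi/3) + 3*exp(I*pi/3))*conj(-1) + 1*(4 + 3*exp(-2*I*pi/3) + 5*exp(2*I*pi/3))*conj(1) + 1*(-4)*conj(-1) + 1*(4 + 5*exp(-2*I*pi/3) + 3*exp(2*I*pi/3))*conj(1) + 1*(3*exp(-I*pi/3) + 2*exp(2*I*pi/3) + 3*exp(I*pi/3))*conj(-1)]
      = (1/6)[(12) + (-3*exp(I*pi/3) - 2*exp(-2*I*pi/3) - 3*exp(-I*pi/3)) + (4 + 3*exp(-2*I*pi/3) + 5*exp(2*I*pi/3)) + (4) + (4 + 5*exp(-2*I*pi/3) + 3*exp(2*I*pi/3)) + (-3*exp(I*pi/3) - 2*exp(2*I*pi/3) - 3*exp(-I*pi/3))] = 12/6 = 2
  <chi_rho, chi_4> = (1/6)[1*(12)*conj(1) + 1*(3*exp(-I*pi/3) + 2*exp(-2*I*pi/3) + 3*exp(I*pi/3))*conj(exp(-2*I*pi/3)) + 1*(4 + 3*exp(-2*I*pi/3) + 5*exp(2*I*pi/3))*conj(exp(2*I*pi/3)) + 1*(-4)*conj(1) + 1*(4 + 5*exp(-2*I*pi/3) + 3*exp(2*I*pi/3))*conj(exp(-2*I*pi/3)) + 1*(3*exp(-I*pi/3) + 2*exp(2*I*pi/3) + 3*exp(I*pi/3))*conj(exp(2*I*pi/3))]
      = (1/6)[(12) + (-1 + 3*exp(I*pi/3)) + (5 + 4*exp(-2*I*pi/3) + 3*exp(2*I*pi/3)) + (-4) + (5 + 3*exp(-2*I*pi/3) + 4*exp(2*I*pi/3)) + (-1 + 3*exp(-I*pi/3))] = 12/6 = 2
  <chi_rho, chi_5> = (1/6)[1*(12)*conj(1) + 1*(3*exp(-I*pi/3) + 2*exp(-2*I*pi/3) + 3*exp(I*pi/3))*conj(exp(-I*pi/3)) + 1*(4 + 3*exp(-2*I*pi/3) + 5*exp(2*I*pi/3))*conj(exp(-2*I*pi/3)) + 1*(-4)*conj(-1) + 1*(4 + 5*exp(-2*I*pi/3) + 3*exp(2*I*pi/3))*conj(exp(2*I*pi/3)) + 1*(3*exp(-I*pi/3) + 2*exp(2*I*pi/3) + 3*exp(I*pi/3))*conj(exp(I*pi/3))]
      = (1/6)[(12) + (3 + 2*exp(-I*pi/3) + 3*exp(2*I*pi/3)) + (3 + 5*exp(-2*I*pi/3) + 4*exp(2*I*pi/3)) + (4) + (3 + 4*exp(-2*I*pi/3) + 5*exp(2*I*pi/3)) + (3 + 3*exp(-2*I*pi/3) + 2*exp(I*pi/3))] = 18/6 = 3
(Exp terms are combined using exp(i*s)*conj(exp(i*t)) = exp(i*(s-t)), and sums of them are collapsed using the identity that for every m > 1 the m distinct m-th roots of unity sum to 0, e.g. 1 + exp(2*I*pi/3) + exp(-2*I*pi/3) = 0.)
Dimension check: dim(rho) = sum (mult * dim) = 2*1 + 3*1 + 0*1 + 2*1 + 2*1 + 3*1 = 12 = chi_rho(e) = 12.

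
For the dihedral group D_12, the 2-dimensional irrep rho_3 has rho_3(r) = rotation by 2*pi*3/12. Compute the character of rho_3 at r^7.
chi_{rho_3}(r^7) = 2*cos(2*pi*3*7/12) = 0

Working: rho_3(r^7) is rotation by angle 2*pi*3*7/12, whose trace is 2*cos(2*pi*3*7/12) = 0.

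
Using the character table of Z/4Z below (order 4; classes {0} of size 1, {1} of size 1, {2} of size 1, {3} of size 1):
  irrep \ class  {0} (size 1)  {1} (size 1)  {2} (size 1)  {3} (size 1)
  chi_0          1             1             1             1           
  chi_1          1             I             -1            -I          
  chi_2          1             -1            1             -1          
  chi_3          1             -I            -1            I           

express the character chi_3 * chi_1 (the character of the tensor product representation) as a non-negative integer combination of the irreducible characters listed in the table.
chi_3 tensor chi_1 = chi_0 (all other irreducibles have multiplicity 0).

Justification: The character of a tensor product is the pointwise product (chi_3 * chi_1)(C) = chi_3(C) * chi_1(C):
  {0}: (1)*(1), {1}: (-I)*(I), {2}: (-1)*(-1), {3}: (I)*(-I)
so (chi_3 * chi_1) takes values
  {0} -> 1, {1} -> 1, {2} -> 1, {3} -> 1.
Now take the inner product of this character with each irreducible chi from the table, <chi_3*chi_1, chi> = (1/4) sum_C |C| (chi_3*chi_1)(C) conj(chi(C)):
  <chi_3*chi_1, chi_0> = (1/4)[1*(1)*conj(1) + 1*(1)*conj(1) + 1*(1)*conj(1) + 1*(1)*conj(1)]
      = (1/4)[(1) + (1) + (1) + (1)] = 4/4 = 1
  <chi_3*chi_1, chi_1> = (1/4)[1*(1)*conj(1) + 1*(1)*conj(I) + 1*(1)*conj(-1) + 1*(1)*conj(-I)]
      = (1/4)[(1) + (-I) + (-1) + (I)] = 0/4 = 0
  <chi_3*chi_1, chi_2> = (1/4)[1*(1)*conj(1) + 1*(1)*conj(-1) + 1*(1)*conj(1) + 1*(1)*conj(-1)]
      = (1/4)[(1) + (-1) + (1) + (-1)] = 0/4 = 0
  <chi_3*chi_1, chi_3> = (1/4)[1*(1)*conj(1) + 1*(1)*conj(-I) + 1*(1)*conj(-1) + 1*(1)*conj(I)]
      = (1/4)[(1) + (I) + (-1) + (-I)] = 0/4 = 0
(Exp terms are combined using exp(i*s)*conj(exp(i*t)) = exp(i*(s-t)), and sums of them are collapsed using the identity that for every m > 1 the m distinct m-th roots of unity sum to 0, e.g. 1 + exp(2*I*pi/3) + exp(-2*I*pi/3) = 0.)
Hence the multiplicities are chi_0: 1. Dimension check: dim(chi_3)*dim(chi_1) = 1*1 = 1 and sum (mult * dim) = 1*1 = 1.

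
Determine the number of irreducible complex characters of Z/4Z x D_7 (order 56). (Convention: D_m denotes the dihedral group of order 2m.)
20

The number of irreducible complex representations of a finite group equals its number of conjugacy classes. For a direct product, #classes(G x H) = #classes(G) * #classes(H). Z/4Z has 4 classes (abelian), D_7 has 5 classes, so 4 * 5 = 20, so Z/4Z x D_7 (order 56) has exactly 20 irreducible complex representations.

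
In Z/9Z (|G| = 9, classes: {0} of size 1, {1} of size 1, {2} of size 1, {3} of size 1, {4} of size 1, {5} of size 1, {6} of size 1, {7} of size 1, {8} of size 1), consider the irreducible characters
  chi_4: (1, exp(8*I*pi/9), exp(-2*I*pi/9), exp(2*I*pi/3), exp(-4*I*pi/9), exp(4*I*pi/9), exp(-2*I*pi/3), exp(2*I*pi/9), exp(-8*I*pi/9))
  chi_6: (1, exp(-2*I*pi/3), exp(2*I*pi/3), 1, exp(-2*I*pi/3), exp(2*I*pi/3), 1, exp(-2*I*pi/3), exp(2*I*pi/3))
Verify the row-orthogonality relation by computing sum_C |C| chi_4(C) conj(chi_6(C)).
Sum = 0; so <chi_4, chi_6> = 0 (distinct irreducibles are orthogonal).

Compute term by term over conjugacy classes (|C| * chi_4(C) * conj(chi_6(C))):
  1*(1)*conj(1) + 1*(exp(8*I*pi/9))*conj(exp(-2*I*pi/3)) + 1*(exp(-2*I*pi/9))*conj(exp(2*I*pi/3)) + 1*(exp(2*I*pi/3))*conj(1) + 1*(exp(-4*I*pi/9))*conj(exp(-2*I*pi/3)) + 1*(exp(4*I*pi/9))*conj(exp(2*I*pi/3)) + 1*(exp(-2*I*pi/3))*conj(1) + 1*(exp(2*I*pi/9))*conj(exp(-2*I*pi/3)) + 1*(exp(-8*I*pi/9))*conj(exp(2*I*pi/3))
  = (1) + (exp(-4*I*pi/9)) + (exp(-8*I*pi/9)) + (exp(2*I*pi/3)) + (exp(2*I*pi/9)) + (exp(-2*I*pi/9)) + (exp(-2*I*pi/3)) + (exp(8*I*pi/9)) + (exp(4*I*pi/9))
  = 0.
(Exp terms are combined using exp(i*s)*conj(exp(i*t)) = exp(i*(s-t)), and sums of them are collapsed using the identity that for every m > 1 the m distinct m-th roots of unity sum to 0, e.g. 1 + exp(2*I*pi/3) + exp(-2*I*pi/3) = 0.)
Dividing by |G| = 9 gives 0/9 = 0, matching the row-orthogonality relation <chi_4, chi_6> = [chi_4 = chi_6].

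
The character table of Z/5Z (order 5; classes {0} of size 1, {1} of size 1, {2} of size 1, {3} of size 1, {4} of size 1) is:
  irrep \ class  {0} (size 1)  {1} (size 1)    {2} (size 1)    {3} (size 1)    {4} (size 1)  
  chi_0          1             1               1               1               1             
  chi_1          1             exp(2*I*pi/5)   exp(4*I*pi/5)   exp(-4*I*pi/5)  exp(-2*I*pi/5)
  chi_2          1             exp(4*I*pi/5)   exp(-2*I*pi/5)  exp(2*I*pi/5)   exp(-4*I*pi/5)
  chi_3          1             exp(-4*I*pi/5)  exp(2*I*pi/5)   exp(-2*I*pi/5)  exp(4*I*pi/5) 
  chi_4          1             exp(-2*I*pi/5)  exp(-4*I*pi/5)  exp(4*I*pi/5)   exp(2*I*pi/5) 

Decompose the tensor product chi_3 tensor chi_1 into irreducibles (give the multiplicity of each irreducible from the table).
chi_3 tensor chi_1 = chi_4 (all other irreducibles have multiplicity 0).

Why: The character of a tensor product is the pointwise product (chi_3 * chi_1)(C) = chi_3(C) * chi_1(C):
  {0}: (1)*(1), {1}: (exp(-4*I*pi/5))*(exp(2*I*pi/5)), {2}: (exp(2*I*pi/5))*(exp(4*I*pi/5)), {3}: (exp(-2*I*pi/5))*(exp(-4*I*pi/5)), {4}: (exp(4*I*pi/5))*(exp(-2*I*pi/5))
so (chi_3 * chi_1) takes values
  {0} -> 1, {1} -> exp(-2*I*pi/5), {2} -> exp(-4*I*pi/5), {3} -> exp(4*I*pi/5), {4} -> exp(2*I*pi/5).
Now take the inner product of this character with each irreducible chi from the table, <chi_3*chi_1, chi> = (1/5) sum_C |C| (chi_3*chi_1)(C) conj(chi(C)):
  <chi_3*chi_1, chi_0> = (1/5)[1*(1)*conj(1) + 1*(exp(-2*I*pi/5))*conj(1) + 1*(exp(-4*I*pi/5))*conj(1) + 1*(exp(4*I*pi/5))*conj(1) + 1*(exp(2*I*pi/5))*conj(1)]
      = (1/5)[(1) + (exp(-2*I*pi/5)) + (exp(-4*I*pi/5)) + (exp(4*I*pi/5)) + (exp(2*I*pi/5))] = 0/5 = 0
  <chi_3*chi_1, chi_1> = (1/5)[1*(1)*conj(1) + 1*(exp(-2*I*pi/5))*conj(exp(2*I*pi/5)) + 1*(exp(-4*I*pi/5))*conj(exp(4*I*pi/5)) + 1*(exp(4*I*pi/5))*conj(exp(-4*I*pi/5)) + 1*(exp(2*I*pi/5))*conj(exp(-2*I*pi/5))]
      = (1/5)[(1) + (exp(-4*I*pi/5)) + (exp(2*I*pi/5)) + (exp(-2*I*pi/5)) + (exp(4*I*pi/5))] = 0/5 = 0
  <chi_3*chi_1, chi_2> = (1/5)[1*(1)*conj(1) + 1*(exp(-2*I*pi/5))*conj(exp(4*I*pi/5)) + 1*(exp(-4*I*pi/5))*conj(exp(-2*I*pi/5)) + 1*(exp(4*I*pi/5))*conj(exp(2*I*pi/5)) + 1*(exp(2*I*pi/5))*conj(exp(-4*I*pi/5))]
      = (1/5)[(1) + (exp(4*I*pi/5)) + (exp(-2*I*pi/5)) + (exp(2*I*pi/5)) + (exp(-4*I*pi/5))] = 0/5 = 0
  <chi_3*chi_1, chi_3> = (1/5)[1*(1)*conj(1) + 1*(exp(-2*I*pi/5))*conj(exp(-4*I*pi/5)) + 1*(exp(-4*I*pi/5))*conj(exp(2*I*pi/5)) + 1*(exp(4*I*pi/5))*conj(exp(-2*I*pi/5)) + 1*(exp(2*I*pi/5))*conj(exp(4*I*pi/5))]
      = (1/5)[(1) + (exp(2*I*pi/5)) + (exp(4*I*pi/5)) + (exp(-4*I*pi/5)) + (exp(-2*I*pi/5))] = 0/5 = 0
  <chi_3*chi_1, chi_4> = (1/5)[1*(1)*conj(1) + 1*(exp(-2*I*pi/5))*conj(exp(-2*I*pi/5)) + 1*(exp(-4*I*pi/5))*conj(exp(-4*I*pi/5)) + 1*(exp(4*I*pi/5))*conj(exp(4*I*pi/5)) + 1*(exp(2*I*pi/5))*conj(exp(2*I*pi/5))]
      = (1/5)[(1) + (1) + (1) + (1) + (1)] = 5/5 = 1
(Exp terms are combined using exp(i*s)*conj(exp(i*t)) = exp(i*(s-t)), and sums of them are collapsed using the identity that for every m > 1 the m distinct m-th roots of unity sum to 0, e.g. 1 + exp(2*I*pi/3) + exp(-2*I*pi/3) = 0.)
Hence the multiplicities are chi_4: 1. Dimension check: dim(chi_3)*dim(chi_1) = 1*1 = 1 and sum (mult * dim) = 1*1 = 1.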